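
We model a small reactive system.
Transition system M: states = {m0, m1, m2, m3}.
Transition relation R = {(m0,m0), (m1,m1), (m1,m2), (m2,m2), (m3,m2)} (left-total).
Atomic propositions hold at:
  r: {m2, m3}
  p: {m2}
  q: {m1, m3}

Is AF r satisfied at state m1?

AF r: least fixpoint, start Z0 = {m2, m3}, add states with every successor in Z. Already a fixed point.
Sat(AF r) = {m2, m3}
m1 ∉ Sat(AF r) = {m2, m3}, so the formula does not hold at m1.

No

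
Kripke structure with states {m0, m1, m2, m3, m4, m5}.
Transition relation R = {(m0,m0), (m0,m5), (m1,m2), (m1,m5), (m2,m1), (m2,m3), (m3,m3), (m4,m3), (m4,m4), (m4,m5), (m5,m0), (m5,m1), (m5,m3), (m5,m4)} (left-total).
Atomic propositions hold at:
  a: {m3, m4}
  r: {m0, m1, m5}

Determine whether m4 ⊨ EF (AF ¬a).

Yes

Sat(¬a) = {m0, m1, m2, m5}
AF ¬a: least fixpoint, start Z0 = {m0, m1, m2, m5}, add states with every successor in Z. Already a fixed point.
Sat(AF ¬a) = {m0, m1, m2, m5}
EF (AF ¬a): least fixpoint, start Z0 = {m0, m1, m2, m5}, add states with some successor in Z. Z1 = {m0, m1, m2, m4, m5}; fixed.
Sat(EF (AF ¬a)) = {m0, m1, m2, m4, m5}
m4 ∈ Sat(EF (AF ¬a)) = {m0, m1, m2, m4, m5}, so the formula holds at m4.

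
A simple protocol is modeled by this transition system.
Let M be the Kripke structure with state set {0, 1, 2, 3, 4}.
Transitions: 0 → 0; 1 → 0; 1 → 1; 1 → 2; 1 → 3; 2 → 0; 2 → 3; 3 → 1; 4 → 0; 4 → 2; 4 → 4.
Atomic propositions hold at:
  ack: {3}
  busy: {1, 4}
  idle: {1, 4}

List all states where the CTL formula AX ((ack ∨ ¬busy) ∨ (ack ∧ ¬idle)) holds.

Sat(¬busy) = {0, 2, 3}
Sat(ack ∨ ¬busy) = {0, 2, 3}
Sat(¬idle) = {0, 2, 3}
Sat(ack ∧ ¬idle) = {3}
Sat((ack ∨ ¬busy) ∨ (ack ∧ ¬idle)) = {0, 2, 3}
Sat(AX ((ack ∨ ¬busy) ∨ (ack ∧ ¬idle))) = {s : every successor in {0, 2, 3}} = {0, 2}

{0, 2}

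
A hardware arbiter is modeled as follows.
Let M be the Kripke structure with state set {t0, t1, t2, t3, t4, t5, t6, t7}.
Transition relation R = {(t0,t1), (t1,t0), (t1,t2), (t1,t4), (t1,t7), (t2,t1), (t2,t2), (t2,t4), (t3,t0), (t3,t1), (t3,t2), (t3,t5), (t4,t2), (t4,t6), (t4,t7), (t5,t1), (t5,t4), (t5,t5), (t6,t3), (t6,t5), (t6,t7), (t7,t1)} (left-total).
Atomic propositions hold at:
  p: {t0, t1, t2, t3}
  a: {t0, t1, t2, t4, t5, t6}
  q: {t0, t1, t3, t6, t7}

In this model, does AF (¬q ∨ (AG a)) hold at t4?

Yes

Sat(¬q) = {t2, t4, t5}
AG a: greatest fixpoint, start Z0 = {t0, t1, t2, t4, t5, t6}, keep only states in Sat with every successor in Z. Z1 = {t0, t2, t5}; Z2 = ∅; fixed.
Sat(AG a) = ∅
Sat(¬q ∨ (AG a)) = {t2, t4, t5}
AF (¬q ∨ (AG a)): least fixpoint, start Z0 = {t2, t4, t5}, add states with every successor in Z. Already a fixed point.
Sat(AF (¬q ∨ (AG a))) = {t2, t4, t5}
t4 ∈ Sat(AF (¬q ∨ (AG a))) = {t2, t4, t5}, so the formula holds at t4.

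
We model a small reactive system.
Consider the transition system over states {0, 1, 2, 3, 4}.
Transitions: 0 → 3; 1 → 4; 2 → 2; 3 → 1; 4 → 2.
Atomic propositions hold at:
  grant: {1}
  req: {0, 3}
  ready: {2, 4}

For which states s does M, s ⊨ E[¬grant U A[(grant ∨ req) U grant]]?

{0, 1, 3}

Sat(¬grant) = {0, 2, 3, 4}
Sat(grant ∨ req) = {0, 1, 3}
A[(grant ∨ req) U grant]: least fixpoint, start Z0 = Sat(grant) = {1}, add states in Sat(grant ∨ req) with every successor in Z. Z1 = {1, 3}; Z2 = {0, 1, 3}; fixed.
Sat(A[(grant ∨ req) U grant]) = {0, 1, 3}
E[¬grant U A[(grant ∨ req) U grant]]: least fixpoint, start Z0 = Sat(A[(grant ∨ req) U grant]) = {0, 1, 3}, add states in Sat(¬grant) with some successor in Z. Already a fixed point.
Sat(E[¬grant U A[(grant ∨ req) U grant]]) = {0, 1, 3}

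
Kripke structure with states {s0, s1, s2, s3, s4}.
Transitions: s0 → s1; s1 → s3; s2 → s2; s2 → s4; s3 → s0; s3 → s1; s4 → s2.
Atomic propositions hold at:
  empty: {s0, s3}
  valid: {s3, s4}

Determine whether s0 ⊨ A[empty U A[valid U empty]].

A[valid U empty]: least fixpoint, start Z0 = Sat(empty) = {s0, s3}, add states in Sat(valid) with every successor in Z. Already a fixed point.
Sat(A[valid U empty]) = {s0, s3}
A[empty U A[valid U empty]]: least fixpoint, start Z0 = Sat(A[valid U empty]) = {s0, s3}, add states in Sat(empty) with every successor in Z. Already a fixed point.
Sat(A[empty U A[valid U empty]]) = {s0, s3}
s0 ∈ Sat(A[empty U A[valid U empty]]) = {s0, s3}, so the formula holds at s0.

Yes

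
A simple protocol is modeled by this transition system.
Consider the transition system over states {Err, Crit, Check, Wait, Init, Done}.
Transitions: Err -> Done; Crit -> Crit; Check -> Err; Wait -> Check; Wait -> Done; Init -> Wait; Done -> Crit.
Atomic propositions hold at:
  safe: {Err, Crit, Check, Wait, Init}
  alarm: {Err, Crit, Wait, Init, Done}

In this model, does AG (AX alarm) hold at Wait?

No

Sat(AX alarm) = {s : every successor in {Err, Crit, Wait, Init, Done}} = {Err, Crit, Check, Init, Done}
AG (AX alarm): greatest fixpoint, start Z0 = {Err, Crit, Check, Init, Done}, keep only states in Sat with every successor in Z. Z1 = {Err, Crit, Check, Done}; fixed.
Sat(AG (AX alarm)) = {Err, Crit, Check, Done}
Wait ∉ Sat(AG (AX alarm)) = {Err, Crit, Check, Done}, so the formula does not hold at Wait.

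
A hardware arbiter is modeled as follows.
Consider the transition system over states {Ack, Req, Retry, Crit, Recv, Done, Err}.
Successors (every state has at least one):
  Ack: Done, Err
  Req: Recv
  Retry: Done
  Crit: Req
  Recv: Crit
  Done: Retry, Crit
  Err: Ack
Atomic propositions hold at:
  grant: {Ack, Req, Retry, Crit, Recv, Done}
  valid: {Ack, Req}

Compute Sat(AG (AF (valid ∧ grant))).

Sat(valid ∧ grant) = {Ack, Req}
AF (valid ∧ grant): least fixpoint, start Z0 = {Ack, Req}, add states with every successor in Z. Z1 = {Ack, Req, Crit, Err}; Z2 = {Ack, Req, Crit, Recv, Err}; fixed.
Sat(AF (valid ∧ grant)) = {Ack, Req, Crit, Recv, Err}
AG (AF (valid ∧ grant)): greatest fixpoint, start Z0 = {Ack, Req, Crit, Recv, Err}, keep only states in Sat with every successor in Z. Z1 = {Req, Crit, Recv, Err}; Z2 = {Req, Crit, Recv}; fixed.
Sat(AG (AF (valid ∧ grant))) = {Req, Crit, Recv}

{Req, Crit, Recv}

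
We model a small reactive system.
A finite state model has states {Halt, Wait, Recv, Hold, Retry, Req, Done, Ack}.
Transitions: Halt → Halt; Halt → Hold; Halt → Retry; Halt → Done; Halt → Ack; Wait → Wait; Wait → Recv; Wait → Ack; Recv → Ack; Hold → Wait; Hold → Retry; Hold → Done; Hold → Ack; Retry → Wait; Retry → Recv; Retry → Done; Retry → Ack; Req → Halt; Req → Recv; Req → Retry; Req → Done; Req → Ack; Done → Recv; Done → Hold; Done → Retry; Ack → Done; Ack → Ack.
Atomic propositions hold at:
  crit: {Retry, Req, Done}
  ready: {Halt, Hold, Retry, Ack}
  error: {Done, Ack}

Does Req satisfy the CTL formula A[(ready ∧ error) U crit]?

Sat(ready ∧ error) = {Ack}
A[(ready ∧ error) U crit]: least fixpoint, start Z0 = Sat(crit) = {Retry, Req, Done}, add states in Sat(ready ∧ error) with every successor in Z. Already a fixed point.
Sat(A[(ready ∧ error) U crit]) = {Retry, Req, Done}
Req ∈ Sat(A[(ready ∧ error) U crit]) = {Retry, Req, Done}, so the formula holds at Req.

Yes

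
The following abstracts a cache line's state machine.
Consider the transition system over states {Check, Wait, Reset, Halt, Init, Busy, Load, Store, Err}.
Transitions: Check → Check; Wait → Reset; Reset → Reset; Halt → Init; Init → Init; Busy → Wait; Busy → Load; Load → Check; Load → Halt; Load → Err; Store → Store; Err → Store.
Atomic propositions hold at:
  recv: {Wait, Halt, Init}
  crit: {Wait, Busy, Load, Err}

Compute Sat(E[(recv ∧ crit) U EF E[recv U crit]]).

{Wait, Busy, Load, Err}

Sat(recv ∧ crit) = {Wait}
E[recv U crit]: least fixpoint, start Z0 = Sat(crit) = {Wait, Busy, Load, Err}, add states in Sat(recv) with some successor in Z. Already a fixed point.
Sat(E[recv U crit]) = {Wait, Busy, Load, Err}
EF E[recv U crit]: least fixpoint, start Z0 = {Wait, Busy, Load, Err}, add states with some successor in Z. Already a fixed point.
Sat(EF E[recv U crit]) = {Wait, Busy, Load, Err}
E[(recv ∧ crit) U EF E[recv U crit]]: least fixpoint, start Z0 = Sat(EF E[recv U crit]) = {Wait, Busy, Load, Err}, add states in Sat(recv ∧ crit) with some successor in Z. Already a fixed point.
Sat(E[(recv ∧ crit) U EF E[recv U crit]]) = {Wait, Busy, Load, Err}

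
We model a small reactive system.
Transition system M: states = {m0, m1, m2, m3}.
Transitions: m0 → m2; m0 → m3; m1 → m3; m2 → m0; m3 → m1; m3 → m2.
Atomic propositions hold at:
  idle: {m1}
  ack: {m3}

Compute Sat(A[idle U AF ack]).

AF ack: least fixpoint, start Z0 = {m3}, add states with every successor in Z. Z1 = {m1, m3}; fixed.
Sat(AF ack) = {m1, m3}
A[idle U AF ack]: least fixpoint, start Z0 = Sat(AF ack) = {m1, m3}, add states in Sat(idle) with every successor in Z. Already a fixed point.
Sat(A[idle U AF ack]) = {m1, m3}

{m1, m3}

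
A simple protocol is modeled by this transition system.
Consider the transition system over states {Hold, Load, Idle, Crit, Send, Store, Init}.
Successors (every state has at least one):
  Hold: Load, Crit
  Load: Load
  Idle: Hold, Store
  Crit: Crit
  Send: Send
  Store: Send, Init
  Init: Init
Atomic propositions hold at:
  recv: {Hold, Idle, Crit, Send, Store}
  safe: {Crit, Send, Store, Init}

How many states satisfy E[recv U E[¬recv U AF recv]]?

5

Sat(¬recv) = {Load, Init}
AF recv: least fixpoint, start Z0 = {Hold, Idle, Crit, Send, Store}, add states with every successor in Z. Already a fixed point.
Sat(AF recv) = {Hold, Idle, Crit, Send, Store}
E[¬recv U AF recv]: least fixpoint, start Z0 = Sat(AF recv) = {Hold, Idle, Crit, Send, Store}, add states in Sat(¬recv) with some successor in Z. Already a fixed point.
Sat(E[¬recv U AF recv]) = {Hold, Idle, Crit, Send, Store}
E[recv U E[¬recv U AF recv]]: least fixpoint, start Z0 = Sat(E[¬recv U AF recv]) = {Hold, Idle, Crit, Send, Store}, add states in Sat(recv) with some successor in Z. Already a fixed point.
Sat(E[recv U E[¬recv U AF recv]]) = {Hold, Idle, Crit, Send, Store}
|Sat(E[recv U E[¬recv U AF recv]])| = |{Hold, Idle, Crit, Send, Store}| = 5.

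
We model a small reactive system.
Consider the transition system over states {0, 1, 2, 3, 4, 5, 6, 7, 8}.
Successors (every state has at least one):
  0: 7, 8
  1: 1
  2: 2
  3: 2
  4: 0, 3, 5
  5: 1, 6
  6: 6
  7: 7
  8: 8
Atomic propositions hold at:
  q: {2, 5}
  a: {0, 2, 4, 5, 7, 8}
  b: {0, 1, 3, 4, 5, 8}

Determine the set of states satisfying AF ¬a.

Sat(¬a) = {1, 3, 6}
AF ¬a: least fixpoint, start Z0 = {1, 3, 6}, add states with every successor in Z. Z1 = {1, 3, 5, 6}; fixed.
Sat(AF ¬a) = {1, 3, 5, 6}

{1, 3, 5, 6}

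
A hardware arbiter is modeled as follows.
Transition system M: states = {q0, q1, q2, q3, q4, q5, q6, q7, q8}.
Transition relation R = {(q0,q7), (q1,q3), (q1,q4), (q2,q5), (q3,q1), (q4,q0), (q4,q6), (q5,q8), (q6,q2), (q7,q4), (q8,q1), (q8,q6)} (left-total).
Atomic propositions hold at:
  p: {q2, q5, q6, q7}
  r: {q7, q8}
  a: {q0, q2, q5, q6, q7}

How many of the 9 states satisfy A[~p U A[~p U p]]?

Sat(~p) = {q0, q1, q3, q4, q8}
A[~p U p]: least fixpoint, start Z0 = Sat(p) = {q2, q5, q6, q7}, add states in Sat(~p) with every successor in Z. Z1 = {q0, q2, q5, q6, q7}; Z2 = {q0, q2, q4, q5, q6, q7}; fixed.
Sat(A[~p U p]) = {q0, q2, q4, q5, q6, q7}
A[~p U A[~p U p]]: least fixpoint, start Z0 = Sat(A[~p U p]) = {q0, q2, q4, q5, q6, q7}, add states in Sat(~p) with every successor in Z. Already a fixed point.
Sat(A[~p U A[~p U p]]) = {q0, q2, q4, q5, q6, q7}
|Sat(A[~p U A[~p U p]])| = |{q0, q2, q4, q5, q6, q7}| = 6.

6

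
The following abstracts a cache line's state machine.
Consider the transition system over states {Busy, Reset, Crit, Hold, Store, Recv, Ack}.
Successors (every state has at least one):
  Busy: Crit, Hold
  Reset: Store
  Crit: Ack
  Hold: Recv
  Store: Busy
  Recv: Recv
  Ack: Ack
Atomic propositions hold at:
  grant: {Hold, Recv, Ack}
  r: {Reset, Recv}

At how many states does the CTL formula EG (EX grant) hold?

Sat(EX grant) = {s : some successor in {Hold, Recv, Ack}} = {Busy, Crit, Hold, Recv, Ack}
EG (EX grant): greatest fixpoint, start Z0 = {Busy, Crit, Hold, Recv, Ack}, keep only states in Sat with some successor in Z. Already a fixed point.
Sat(EG (EX grant)) = {Busy, Crit, Hold, Recv, Ack}
|Sat(EG (EX grant))| = |{Busy, Crit, Hold, Recv, Ack}| = 5.

5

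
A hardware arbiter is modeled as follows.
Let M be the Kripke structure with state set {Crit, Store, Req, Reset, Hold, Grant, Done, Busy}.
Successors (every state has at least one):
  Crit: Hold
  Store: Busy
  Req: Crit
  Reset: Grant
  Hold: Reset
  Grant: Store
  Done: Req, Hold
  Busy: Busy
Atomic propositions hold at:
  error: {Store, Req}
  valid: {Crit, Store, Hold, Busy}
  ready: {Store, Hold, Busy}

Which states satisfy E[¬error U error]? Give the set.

Sat(¬error) = {Crit, Reset, Hold, Grant, Done, Busy}
E[¬error U error]: least fixpoint, start Z0 = Sat(error) = {Store, Req}, add states in Sat(¬error) with some successor in Z. Z1 = {Store, Req, Grant, Done}; Z2 = {Store, Req, Reset, Grant, Done}; Z3 = {Store, Req, Reset, Hold, Grant, Done}; Z4 = {Crit, Store, Req, Reset, Hold, Grant, Done}; fixed.
Sat(E[¬error U error]) = {Crit, Store, Req, Reset, Hold, Grant, Done}

{Crit, Store, Req, Reset, Hold, Grant, Done}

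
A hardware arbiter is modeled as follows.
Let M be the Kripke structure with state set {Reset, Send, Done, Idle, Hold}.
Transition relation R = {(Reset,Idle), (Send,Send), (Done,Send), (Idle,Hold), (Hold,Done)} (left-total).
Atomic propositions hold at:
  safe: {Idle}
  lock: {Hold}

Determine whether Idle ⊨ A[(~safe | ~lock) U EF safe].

Yes

Sat(~safe) = {Reset, Send, Done, Hold}
Sat(~lock) = {Reset, Send, Done, Idle}
Sat(~safe | ~lock) = {Reset, Send, Done, Idle, Hold}
EF safe: least fixpoint, start Z0 = {Idle}, add states with some successor in Z. Z1 = {Reset, Idle}; fixed.
Sat(EF safe) = {Reset, Idle}
A[(~safe | ~lock) U EF safe]: least fixpoint, start Z0 = Sat(EF safe) = {Reset, Idle}, add states in Sat(~safe | ~lock) with every successor in Z. Already a fixed point.
Sat(A[(~safe | ~lock) U EF safe]) = {Reset, Idle}
Idle ∈ Sat(A[(~safe | ~lock) U EF safe]) = {Reset, Idle}, so the formula holds at Idle.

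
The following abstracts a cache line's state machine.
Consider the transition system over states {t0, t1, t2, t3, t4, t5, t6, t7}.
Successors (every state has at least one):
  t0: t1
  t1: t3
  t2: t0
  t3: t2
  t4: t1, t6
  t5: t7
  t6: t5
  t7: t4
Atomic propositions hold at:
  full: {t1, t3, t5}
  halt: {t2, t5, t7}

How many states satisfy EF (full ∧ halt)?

Sat(full ∧ halt) = {t5}
EF (full ∧ halt): least fixpoint, start Z0 = {t5}, add states with some successor in Z. Z1 = {t5, t6}; Z2 = {t4, t5, t6}; Z3 = {t4, t5, t6, t7}; fixed.
Sat(EF (full ∧ halt)) = {t4, t5, t6, t7}
|Sat(EF (full ∧ halt))| = |{t4, t5, t6, t7}| = 4.

4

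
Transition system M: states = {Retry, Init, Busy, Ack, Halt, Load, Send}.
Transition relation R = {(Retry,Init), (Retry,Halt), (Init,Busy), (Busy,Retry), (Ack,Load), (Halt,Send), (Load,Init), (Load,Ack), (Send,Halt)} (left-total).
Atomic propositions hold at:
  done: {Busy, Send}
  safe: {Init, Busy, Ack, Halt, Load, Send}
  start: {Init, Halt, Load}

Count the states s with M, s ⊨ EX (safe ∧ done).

2

Sat(safe ∧ done) = {Busy, Send}
Sat(EX (safe ∧ done)) = {s : some successor in {Busy, Send}} = {Init, Halt}
|Sat(EX (safe ∧ done))| = |{Init, Halt}| = 2.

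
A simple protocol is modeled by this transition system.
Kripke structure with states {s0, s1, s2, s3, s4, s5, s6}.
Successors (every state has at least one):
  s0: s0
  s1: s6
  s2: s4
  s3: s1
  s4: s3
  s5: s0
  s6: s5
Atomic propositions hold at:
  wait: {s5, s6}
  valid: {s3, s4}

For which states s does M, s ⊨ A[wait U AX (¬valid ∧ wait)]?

Sat(¬valid) = {s0, s1, s2, s5, s6}
Sat(¬valid ∧ wait) = {s5, s6}
Sat(AX (¬valid ∧ wait)) = {s : every successor in {s5, s6}} = {s1, s6}
A[wait U AX (¬valid ∧ wait)]: least fixpoint, start Z0 = Sat(AX (¬valid ∧ wait)) = {s1, s6}, add states in Sat(wait) with every successor in Z. Already a fixed point.
Sat(A[wait U AX (¬valid ∧ wait)]) = {s1, s6}

{s1, s6}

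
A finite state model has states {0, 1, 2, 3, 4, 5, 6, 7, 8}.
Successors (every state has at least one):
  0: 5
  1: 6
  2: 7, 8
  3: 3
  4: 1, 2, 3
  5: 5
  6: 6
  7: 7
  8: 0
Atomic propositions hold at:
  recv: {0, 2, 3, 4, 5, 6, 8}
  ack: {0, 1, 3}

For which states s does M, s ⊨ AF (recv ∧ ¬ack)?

Sat(¬ack) = {2, 4, 5, 6, 7, 8}
Sat(recv ∧ ¬ack) = {2, 4, 5, 6, 8}
AF (recv ∧ ¬ack): least fixpoint, start Z0 = {2, 4, 5, 6, 8}, add states with every successor in Z. Z1 = {0, 1, 2, 4, 5, 6, 8}; fixed.
Sat(AF (recv ∧ ¬ack)) = {0, 1, 2, 4, 5, 6, 8}

{0, 1, 2, 4, 5, 6, 8}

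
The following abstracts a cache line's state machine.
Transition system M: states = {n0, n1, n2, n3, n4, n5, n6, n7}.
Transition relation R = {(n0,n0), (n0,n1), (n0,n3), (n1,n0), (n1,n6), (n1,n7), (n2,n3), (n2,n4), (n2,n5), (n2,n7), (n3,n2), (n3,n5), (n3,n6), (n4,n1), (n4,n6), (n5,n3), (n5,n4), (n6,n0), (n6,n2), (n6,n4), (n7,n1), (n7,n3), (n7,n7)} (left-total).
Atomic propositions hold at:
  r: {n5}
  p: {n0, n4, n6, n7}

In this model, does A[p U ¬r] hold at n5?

Sat(¬r) = {n0, n1, n2, n3, n4, n6, n7}
A[p U ¬r]: least fixpoint, start Z0 = Sat(¬r) = {n0, n1, n2, n3, n4, n6, n7}, add states in Sat(p) with every successor in Z. Already a fixed point.
Sat(A[p U ¬r]) = {n0, n1, n2, n3, n4, n6, n7}
n5 ∉ Sat(A[p U ¬r]) = {n0, n1, n2, n3, n4, n6, n7}, so the formula does not hold at n5.

No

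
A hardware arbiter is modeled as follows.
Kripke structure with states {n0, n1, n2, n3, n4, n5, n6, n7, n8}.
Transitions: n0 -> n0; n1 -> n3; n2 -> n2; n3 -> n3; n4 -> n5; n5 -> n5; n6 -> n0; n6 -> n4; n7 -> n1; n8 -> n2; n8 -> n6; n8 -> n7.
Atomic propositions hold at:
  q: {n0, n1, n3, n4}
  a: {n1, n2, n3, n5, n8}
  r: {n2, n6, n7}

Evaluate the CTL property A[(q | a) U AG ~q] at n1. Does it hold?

No

Sat(q | a) = {n0, n1, n2, n3, n4, n5, n8}
Sat(~q) = {n2, n5, n6, n7, n8}
AG ~q: greatest fixpoint, start Z0 = {n2, n5, n6, n7, n8}, keep only states in Sat with every successor in Z. Z1 = {n2, n5, n8}; Z2 = {n2, n5}; fixed.
Sat(AG ~q) = {n2, n5}
A[(q | a) U AG ~q]: least fixpoint, start Z0 = Sat(AG ~q) = {n2, n5}, add states in Sat(q | a) with every successor in Z. Z1 = {n2, n4, n5}; fixed.
Sat(A[(q | a) U AG ~q]) = {n2, n4, n5}
n1 ∉ Sat(A[(q | a) U AG ~q]) = {n2, n4, n5}, so the formula does not hold at n1.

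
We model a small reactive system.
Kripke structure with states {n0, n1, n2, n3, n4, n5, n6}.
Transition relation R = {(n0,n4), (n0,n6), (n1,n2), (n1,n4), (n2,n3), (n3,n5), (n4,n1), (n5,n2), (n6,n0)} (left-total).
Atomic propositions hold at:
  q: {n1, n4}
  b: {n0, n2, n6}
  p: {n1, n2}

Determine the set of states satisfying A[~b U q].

{n1, n4}

Sat(~b) = {n1, n3, n4, n5}
A[~b U q]: least fixpoint, start Z0 = Sat(q) = {n1, n4}, add states in Sat(~b) with every successor in Z. Already a fixed point.
Sat(A[~b U q]) = {n1, n4}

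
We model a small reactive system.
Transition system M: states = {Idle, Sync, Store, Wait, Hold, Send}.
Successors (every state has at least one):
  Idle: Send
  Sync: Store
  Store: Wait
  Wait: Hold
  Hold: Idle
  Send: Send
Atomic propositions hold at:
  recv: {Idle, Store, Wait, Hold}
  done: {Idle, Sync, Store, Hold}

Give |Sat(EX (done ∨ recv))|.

Sat(done ∨ recv) = {Idle, Sync, Store, Wait, Hold}
Sat(EX (done ∨ recv)) = {s : some successor in {Idle, Sync, Store, Wait, Hold}} = {Sync, Store, Wait, Hold}
|Sat(EX (done ∨ recv))| = |{Sync, Store, Wait, Hold}| = 4.

4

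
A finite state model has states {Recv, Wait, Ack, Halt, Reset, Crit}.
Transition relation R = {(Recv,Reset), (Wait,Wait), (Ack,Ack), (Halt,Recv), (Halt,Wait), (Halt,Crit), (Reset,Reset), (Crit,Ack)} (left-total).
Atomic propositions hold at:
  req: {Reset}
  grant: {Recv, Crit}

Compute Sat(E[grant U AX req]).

{Recv, Reset}

Sat(AX req) = {s : every successor in {Reset}} = {Recv, Reset}
E[grant U AX req]: least fixpoint, start Z0 = Sat(AX req) = {Recv, Reset}, add states in Sat(grant) with some successor in Z. Already a fixed point.
Sat(E[grant U AX req]) = {Recv, Reset}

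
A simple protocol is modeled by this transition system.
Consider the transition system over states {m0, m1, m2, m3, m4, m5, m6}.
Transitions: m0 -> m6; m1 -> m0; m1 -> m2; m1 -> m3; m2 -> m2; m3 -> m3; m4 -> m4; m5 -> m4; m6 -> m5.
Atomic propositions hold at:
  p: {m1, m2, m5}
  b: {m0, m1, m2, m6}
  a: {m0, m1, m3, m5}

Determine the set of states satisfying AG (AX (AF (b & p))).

Sat(b & p) = {m1, m2}
AF (b & p): least fixpoint, start Z0 = {m1, m2}, add states with every successor in Z. Already a fixed point.
Sat(AF (b & p)) = {m1, m2}
Sat(AX (AF (b & p))) = {s : every successor in {m1, m2}} = {m2}
AG (AX (AF (b & p))): greatest fixpoint, start Z0 = {m2}, keep only states in Sat with every successor in Z. Already a fixed point.
Sat(AG (AX (AF (b & p)))) = {m2}

{m2}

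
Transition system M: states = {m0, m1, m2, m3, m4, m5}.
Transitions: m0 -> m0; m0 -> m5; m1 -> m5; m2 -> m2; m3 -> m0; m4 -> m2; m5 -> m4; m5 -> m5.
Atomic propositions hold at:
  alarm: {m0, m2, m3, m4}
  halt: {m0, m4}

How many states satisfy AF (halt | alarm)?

4

Sat(halt | alarm) = {m0, m2, m3, m4}
AF (halt | alarm): least fixpoint, start Z0 = {m0, m2, m3, m4}, add states with every successor in Z. Already a fixed point.
Sat(AF (halt | alarm)) = {m0, m2, m3, m4}
|Sat(AF (halt | alarm))| = |{m0, m2, m3, m4}| = 4.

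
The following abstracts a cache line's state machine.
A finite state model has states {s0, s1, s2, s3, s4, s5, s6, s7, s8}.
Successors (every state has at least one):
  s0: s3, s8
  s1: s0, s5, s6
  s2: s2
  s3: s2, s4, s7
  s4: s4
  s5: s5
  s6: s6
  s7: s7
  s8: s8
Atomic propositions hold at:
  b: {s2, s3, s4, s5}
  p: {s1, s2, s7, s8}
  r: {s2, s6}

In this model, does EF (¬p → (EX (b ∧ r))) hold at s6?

Sat(¬p) = {s0, s3, s4, s5, s6}
Sat(b ∧ r) = {s2}
Sat(EX (b ∧ r)) = {s : some successor in {s2}} = {s2, s3}
Sat(¬p → (EX (b ∧ r))) = {s1, s2, s3, s7, s8}
EF (¬p → (EX (b ∧ r))): least fixpoint, start Z0 = {s1, s2, s3, s7, s8}, add states with some successor in Z. Z1 = {s0, s1, s2, s3, s7, s8}; fixed.
Sat(EF (¬p → (EX (b ∧ r)))) = {s0, s1, s2, s3, s7, s8}
s6 ∉ Sat(EF (¬p → (EX (b ∧ r)))) = {s0, s1, s2, s3, s7, s8}, so the formula does not hold at s6.

No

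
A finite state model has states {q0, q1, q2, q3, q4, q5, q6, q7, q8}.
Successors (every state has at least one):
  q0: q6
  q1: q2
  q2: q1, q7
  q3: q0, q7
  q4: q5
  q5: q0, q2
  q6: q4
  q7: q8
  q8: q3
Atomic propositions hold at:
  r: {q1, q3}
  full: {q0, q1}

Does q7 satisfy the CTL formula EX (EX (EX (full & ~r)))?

Sat(~r) = {q0, q2, q4, q5, q6, q7, q8}
Sat(full & ~r) = {q0}
Sat(EX (full & ~r)) = {s : some successor in {q0}} = {q3, q5}
Sat(EX (EX (full & ~r))) = {s : some successor in {q3, q5}} = {q4, q8}
Sat(EX (EX (EX (full & ~r)))) = {s : some successor in {q4, q8}} = {q6, q7}
q7 ∈ Sat(EX (EX (EX (full & ~r)))) = {q6, q7}, so the formula holds at q7.

Yes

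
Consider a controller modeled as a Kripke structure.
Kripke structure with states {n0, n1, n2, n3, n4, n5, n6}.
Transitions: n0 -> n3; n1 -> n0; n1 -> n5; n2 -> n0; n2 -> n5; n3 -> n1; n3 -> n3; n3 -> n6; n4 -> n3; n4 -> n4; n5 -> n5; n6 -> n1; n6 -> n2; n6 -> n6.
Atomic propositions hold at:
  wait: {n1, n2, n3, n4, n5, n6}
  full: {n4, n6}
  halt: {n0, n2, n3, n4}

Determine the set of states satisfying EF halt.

EF halt: least fixpoint, start Z0 = {n0, n2, n3, n4}, add states with some successor in Z. Z1 = {n0, n1, n2, n3, n4, n6}; fixed.
Sat(EF halt) = {n0, n1, n2, n3, n4, n6}

{n0, n1, n2, n3, n4, n6}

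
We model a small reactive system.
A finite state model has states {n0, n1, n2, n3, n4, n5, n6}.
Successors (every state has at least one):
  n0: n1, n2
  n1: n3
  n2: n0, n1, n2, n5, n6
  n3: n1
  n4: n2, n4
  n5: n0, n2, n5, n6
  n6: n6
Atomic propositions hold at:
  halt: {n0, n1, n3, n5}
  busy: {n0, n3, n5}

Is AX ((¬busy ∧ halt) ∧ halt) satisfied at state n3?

Sat(¬busy) = {n1, n2, n4, n6}
Sat(¬busy ∧ halt) = {n1}
Sat((¬busy ∧ halt) ∧ halt) = {n1}
Sat(AX ((¬busy ∧ halt) ∧ halt)) = {s : every successor in {n1}} = {n3}
n3 ∈ Sat(AX ((¬busy ∧ halt) ∧ halt)) = {n3}, so the formula holds at n3.

Yes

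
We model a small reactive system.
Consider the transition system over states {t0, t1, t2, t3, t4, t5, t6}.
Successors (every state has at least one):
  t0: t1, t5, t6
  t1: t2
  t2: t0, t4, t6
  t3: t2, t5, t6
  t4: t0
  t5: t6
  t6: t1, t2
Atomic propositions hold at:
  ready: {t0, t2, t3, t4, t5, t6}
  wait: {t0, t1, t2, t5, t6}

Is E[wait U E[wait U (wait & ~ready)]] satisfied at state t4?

Sat(~ready) = {t1}
Sat(wait & ~ready) = {t1}
E[wait U (wait & ~ready)]: least fixpoint, start Z0 = Sat((wait & ~ready)) = {t1}, add states in Sat(wait) with some successor in Z. Z1 = {t0, t1, t6}; Z2 = {t0, t1, t2, t5, t6}; fixed.
Sat(E[wait U (wait & ~ready)]) = {t0, t1, t2, t5, t6}
E[wait U E[wait U (wait & ~ready)]]: least fixpoint, start Z0 = Sat(E[wait U (wait & ~ready)]) = {t0, t1, t2, t5, t6}, add states in Sat(wait) with some successor in Z. Already a fixed point.
Sat(E[wait U E[wait U (wait & ~ready)]]) = {t0, t1, t2, t5, t6}
t4 ∉ Sat(E[wait U E[wait U (wait & ~ready)]]) = {t0, t1, t2, t5, t6}, so the formula does not hold at t4.

No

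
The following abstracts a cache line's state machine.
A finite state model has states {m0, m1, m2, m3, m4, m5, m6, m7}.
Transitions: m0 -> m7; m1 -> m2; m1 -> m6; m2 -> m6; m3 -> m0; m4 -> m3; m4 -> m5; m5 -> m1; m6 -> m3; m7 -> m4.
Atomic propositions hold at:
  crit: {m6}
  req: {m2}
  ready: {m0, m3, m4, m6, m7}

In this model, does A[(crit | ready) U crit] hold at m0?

Sat(crit | ready) = {m0, m3, m4, m6, m7}
A[(crit | ready) U crit]: least fixpoint, start Z0 = Sat(crit) = {m6}, add states in Sat(crit | ready) with every successor in Z. Already a fixed point.
Sat(A[(crit | ready) U crit]) = {m6}
m0 ∉ Sat(A[(crit | ready) U crit]) = {m6}, so the formula does not hold at m0.

No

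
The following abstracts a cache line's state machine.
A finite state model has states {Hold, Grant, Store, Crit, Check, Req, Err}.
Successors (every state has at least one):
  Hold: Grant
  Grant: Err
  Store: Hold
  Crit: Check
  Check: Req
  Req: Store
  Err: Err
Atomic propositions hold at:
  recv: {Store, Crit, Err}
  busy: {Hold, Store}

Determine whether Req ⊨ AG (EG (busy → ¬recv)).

Sat(¬recv) = {Hold, Grant, Check, Req}
Sat(busy → ¬recv) = {Hold, Grant, Crit, Check, Req, Err}
EG (busy → ¬recv): greatest fixpoint, start Z0 = {Hold, Grant, Crit, Check, Req, Err}, keep only states in Sat with some successor in Z. Z1 = {Hold, Grant, Crit, Check, Err}; Z2 = {Hold, Grant, Crit, Err}; Z3 = {Hold, Grant, Err}; fixed.
Sat(EG (busy → ¬recv)) = {Hold, Grant, Err}
AG (EG (busy → ¬recv)): greatest fixpoint, start Z0 = {Hold, Grant, Err}, keep only states in Sat with every successor in Z. Already a fixed point.
Sat(AG (EG (busy → ¬recv))) = {Hold, Grant, Err}
Req ∉ Sat(AG (EG (busy → ¬recv))) = {Hold, Grant, Err}, so the formula does not hold at Req.

No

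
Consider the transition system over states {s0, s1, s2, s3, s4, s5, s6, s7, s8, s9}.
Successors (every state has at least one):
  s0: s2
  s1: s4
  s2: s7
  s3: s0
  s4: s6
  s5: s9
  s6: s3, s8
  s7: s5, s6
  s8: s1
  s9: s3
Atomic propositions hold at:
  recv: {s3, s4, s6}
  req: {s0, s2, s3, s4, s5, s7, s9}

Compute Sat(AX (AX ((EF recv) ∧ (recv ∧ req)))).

EF recv: least fixpoint, start Z0 = {s3, s4, s6}, add states with some successor in Z. Z1 = {s1, s3, s4, s6, s7, s9}; Z2 = {s1, s2, s3, s4, s5, s6, s7, s8, s9}; Z3 = {s0, s1, s2, s3, s4, s5, s6, s7, s8, s9}; fixed.
Sat(EF recv) = {s0, s1, s2, s3, s4, s5, s6, s7, s8, s9}
Sat(recv ∧ req) = {s3, s4}
Sat((EF recv) ∧ (recv ∧ req)) = {s3, s4}
Sat(AX ((EF recv) ∧ (recv ∧ req))) = {s : every successor in {s3, s4}} = {s1, s9}
Sat(AX (AX ((EF recv) ∧ (recv ∧ req)))) = {s : every successor in {s1, s9}} = {s5, s8}

{s5, s8}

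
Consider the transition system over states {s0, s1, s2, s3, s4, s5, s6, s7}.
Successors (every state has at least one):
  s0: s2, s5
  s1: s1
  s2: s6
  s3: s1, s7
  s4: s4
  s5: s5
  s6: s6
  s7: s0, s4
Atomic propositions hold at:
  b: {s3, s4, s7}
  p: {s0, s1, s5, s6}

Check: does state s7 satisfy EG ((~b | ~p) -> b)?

Yes

Sat(~b) = {s0, s1, s2, s5, s6}
Sat(~p) = {s2, s3, s4, s7}
Sat(~b | ~p) = {s0, s1, s2, s3, s4, s5, s6, s7}
Sat((~b | ~p) -> b) = {s3, s4, s7}
EG ((~b | ~p) -> b): greatest fixpoint, start Z0 = {s3, s4, s7}, keep only states in Sat with some successor in Z. Already a fixed point.
Sat(EG ((~b | ~p) -> b)) = {s3, s4, s7}
s7 ∈ Sat(EG ((~b | ~p) -> b)) = {s3, s4, s7}, so the formula holds at s7.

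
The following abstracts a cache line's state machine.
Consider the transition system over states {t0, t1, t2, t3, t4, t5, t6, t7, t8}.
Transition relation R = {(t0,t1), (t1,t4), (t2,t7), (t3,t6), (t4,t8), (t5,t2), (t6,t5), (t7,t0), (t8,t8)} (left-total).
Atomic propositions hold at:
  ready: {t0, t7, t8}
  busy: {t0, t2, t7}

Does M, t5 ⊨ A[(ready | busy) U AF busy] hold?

Sat(ready | busy) = {t0, t2, t7, t8}
AF busy: least fixpoint, start Z0 = {t0, t2, t7}, add states with every successor in Z. Z1 = {t0, t2, t5, t7}; Z2 = {t0, t2, t5, t6, t7}; Z3 = {t0, t2, t3, t5, t6, t7}; fixed.
Sat(AF busy) = {t0, t2, t3, t5, t6, t7}
A[(ready | busy) U AF busy]: least fixpoint, start Z0 = Sat(AF busy) = {t0, t2, t3, t5, t6, t7}, add states in Sat(ready | busy) with every successor in Z. Already a fixed point.
Sat(A[(ready | busy) U AF busy]) = {t0, t2, t3, t5, t6, t7}
t5 ∈ Sat(A[(ready | busy) U AF busy]) = {t0, t2, t3, t5, t6, t7}, so the formula holds at t5.

Yes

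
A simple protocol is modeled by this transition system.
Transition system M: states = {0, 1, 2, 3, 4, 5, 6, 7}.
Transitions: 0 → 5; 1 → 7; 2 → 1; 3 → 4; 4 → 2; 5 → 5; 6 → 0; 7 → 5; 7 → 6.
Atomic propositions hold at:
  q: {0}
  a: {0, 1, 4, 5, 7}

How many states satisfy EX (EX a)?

Sat(EX a) = {s : some successor in {0, 1, 4, 5, 7}} = {0, 1, 2, 3, 5, 6, 7}
Sat(EX (EX a)) = {s : some successor in {0, 1, 2, 3, 5, 6, 7}} = {0, 1, 2, 4, 5, 6, 7}
|Sat(EX (EX a))| = |{0, 1, 2, 4, 5, 6, 7}| = 7.

7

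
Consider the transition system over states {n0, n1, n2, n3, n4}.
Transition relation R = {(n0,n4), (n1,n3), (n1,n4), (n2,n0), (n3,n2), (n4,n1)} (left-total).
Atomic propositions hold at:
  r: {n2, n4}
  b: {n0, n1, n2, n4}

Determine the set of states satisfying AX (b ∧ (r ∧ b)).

Sat(r ∧ b) = {n2, n4}
Sat(b ∧ (r ∧ b)) = {n2, n4}
Sat(AX (b ∧ (r ∧ b))) = {s : every successor in {n2, n4}} = {n0, n3}

{n0, n3}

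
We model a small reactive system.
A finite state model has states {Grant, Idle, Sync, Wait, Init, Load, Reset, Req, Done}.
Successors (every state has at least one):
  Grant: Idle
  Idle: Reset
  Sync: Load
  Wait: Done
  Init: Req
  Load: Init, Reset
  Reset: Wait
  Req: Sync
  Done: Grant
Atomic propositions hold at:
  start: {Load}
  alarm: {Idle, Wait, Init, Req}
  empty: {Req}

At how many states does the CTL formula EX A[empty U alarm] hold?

4

A[empty U alarm]: least fixpoint, start Z0 = Sat(alarm) = {Idle, Wait, Init, Req}, add states in Sat(empty) with every successor in Z. Already a fixed point.
Sat(A[empty U alarm]) = {Idle, Wait, Init, Req}
Sat(EX A[empty U alarm]) = {s : some successor in {Idle, Wait, Init, Req}} = {Grant, Init, Load, Reset}
|Sat(EX A[empty U alarm])| = |{Grant, Init, Load, Reset}| = 4.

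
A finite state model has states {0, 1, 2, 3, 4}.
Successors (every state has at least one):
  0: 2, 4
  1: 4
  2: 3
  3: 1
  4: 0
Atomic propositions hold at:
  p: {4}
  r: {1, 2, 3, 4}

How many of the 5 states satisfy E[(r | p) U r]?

4

Sat(r | p) = {1, 2, 3, 4}
E[(r | p) U r]: least fixpoint, start Z0 = Sat(r) = {1, 2, 3, 4}, add states in Sat(r | p) with some successor in Z. Already a fixed point.
Sat(E[(r | p) U r]) = {1, 2, 3, 4}
|Sat(E[(r | p) U r])| = |{1, 2, 3, 4}| = 4.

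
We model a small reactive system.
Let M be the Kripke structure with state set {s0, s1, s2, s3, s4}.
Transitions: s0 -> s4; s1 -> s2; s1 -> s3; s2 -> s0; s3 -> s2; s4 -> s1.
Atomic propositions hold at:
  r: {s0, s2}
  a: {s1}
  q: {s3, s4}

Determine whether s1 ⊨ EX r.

Sat(EX r) = {s : some successor in {s0, s2}} = {s1, s2, s3}
s1 ∈ Sat(EX r) = {s1, s2, s3}, so the formula holds at s1.

Yes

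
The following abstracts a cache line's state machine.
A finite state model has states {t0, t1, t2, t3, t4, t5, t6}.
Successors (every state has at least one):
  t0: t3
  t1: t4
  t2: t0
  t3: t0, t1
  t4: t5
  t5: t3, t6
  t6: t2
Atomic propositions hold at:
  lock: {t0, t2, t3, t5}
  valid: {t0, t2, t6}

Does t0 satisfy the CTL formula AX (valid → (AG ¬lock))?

Sat(¬lock) = {t1, t4, t6}
AG ¬lock: greatest fixpoint, start Z0 = {t1, t4, t6}, keep only states in Sat with every successor in Z. Z1 = {t1}; Z2 = ∅; fixed.
Sat(AG ¬lock) = ∅
Sat(valid → (AG ¬lock)) = {t1, t3, t4, t5}
Sat(AX (valid → (AG ¬lock))) = {s : every successor in {t1, t3, t4, t5}} = {t0, t1, t4}
t0 ∈ Sat(AX (valid → (AG ¬lock))) = {t0, t1, t4}, so the formula holds at t0.

Yes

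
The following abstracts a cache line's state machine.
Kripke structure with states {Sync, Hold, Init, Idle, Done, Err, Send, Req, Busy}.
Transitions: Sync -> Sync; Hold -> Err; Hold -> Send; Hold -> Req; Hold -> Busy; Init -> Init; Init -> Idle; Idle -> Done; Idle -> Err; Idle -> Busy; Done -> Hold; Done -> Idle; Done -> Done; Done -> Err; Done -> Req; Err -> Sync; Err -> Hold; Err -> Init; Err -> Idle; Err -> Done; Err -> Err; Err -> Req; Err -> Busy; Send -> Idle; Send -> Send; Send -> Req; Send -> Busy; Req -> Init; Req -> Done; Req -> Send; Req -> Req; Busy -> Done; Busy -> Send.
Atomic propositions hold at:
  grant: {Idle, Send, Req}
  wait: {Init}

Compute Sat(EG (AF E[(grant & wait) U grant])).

Sat(grant & wait) = ∅
E[(grant & wait) U grant]: least fixpoint, start Z0 = Sat(grant) = {Idle, Send, Req}, add states in Sat(grant & wait) with some successor in Z. Already a fixed point.
Sat(E[(grant & wait) U grant]) = {Idle, Send, Req}
AF E[(grant & wait) U grant]: least fixpoint, start Z0 = {Idle, Send, Req}, add states with every successor in Z. Already a fixed point.
Sat(AF E[(grant & wait) U grant]) = {Idle, Send, Req}
EG (AF E[(grant & wait) U grant]): greatest fixpoint, start Z0 = {Idle, Send, Req}, keep only states in Sat with some successor in Z. Z1 = {Send, Req}; fixed.
Sat(EG (AF E[(grant & wait) U grant])) = {Send, Req}

{Send, Req}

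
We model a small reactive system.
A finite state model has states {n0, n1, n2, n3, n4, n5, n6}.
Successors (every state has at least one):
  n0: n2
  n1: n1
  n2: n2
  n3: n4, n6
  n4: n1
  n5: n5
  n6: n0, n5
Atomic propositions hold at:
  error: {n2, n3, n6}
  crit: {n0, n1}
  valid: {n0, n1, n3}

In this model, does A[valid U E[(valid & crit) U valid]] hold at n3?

Yes

Sat(valid & crit) = {n0, n1}
E[(valid & crit) U valid]: least fixpoint, start Z0 = Sat(valid) = {n0, n1, n3}, add states in Sat(valid & crit) with some successor in Z. Already a fixed point.
Sat(E[(valid & crit) U valid]) = {n0, n1, n3}
A[valid U E[(valid & crit) U valid]]: least fixpoint, start Z0 = Sat(E[(valid & crit) U valid]) = {n0, n1, n3}, add states in Sat(valid) with every successor in Z. Already a fixed point.
Sat(A[valid U E[(valid & crit) U valid]]) = {n0, n1, n3}
n3 ∈ Sat(A[valid U E[(valid & crit) U valid]]) = {n0, n1, n3}, so the formula holds at n3.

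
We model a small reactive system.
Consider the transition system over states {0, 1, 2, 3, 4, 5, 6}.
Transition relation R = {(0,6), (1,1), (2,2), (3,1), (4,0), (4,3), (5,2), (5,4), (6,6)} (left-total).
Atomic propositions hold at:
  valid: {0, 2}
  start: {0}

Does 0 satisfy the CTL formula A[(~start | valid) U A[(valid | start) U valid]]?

Yes

Sat(~start) = {1, 2, 3, 4, 5, 6}
Sat(~start | valid) = {0, 1, 2, 3, 4, 5, 6}
Sat(valid | start) = {0, 2}
A[(valid | start) U valid]: least fixpoint, start Z0 = Sat(valid) = {0, 2}, add states in Sat(valid | start) with every successor in Z. Already a fixed point.
Sat(A[(valid | start) U valid]) = {0, 2}
A[(~start | valid) U A[(valid | start) U valid]]: least fixpoint, start Z0 = Sat(A[(valid | start) U valid]) = {0, 2}, add states in Sat(~start | valid) with every successor in Z. Already a fixed point.
Sat(A[(~start | valid) U A[(valid | start) U valid]]) = {0, 2}
0 ∈ Sat(A[(~start | valid) U A[(valid | start) U valid]]) = {0, 2}, so the formula holds at 0.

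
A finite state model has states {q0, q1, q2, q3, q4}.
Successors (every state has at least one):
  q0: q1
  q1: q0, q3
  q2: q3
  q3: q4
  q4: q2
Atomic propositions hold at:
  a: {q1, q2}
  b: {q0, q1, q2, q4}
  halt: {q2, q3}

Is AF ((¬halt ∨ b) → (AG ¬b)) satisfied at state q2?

Sat(¬halt) = {q0, q1, q4}
Sat(¬halt ∨ b) = {q0, q1, q2, q4}
Sat(¬b) = {q3}
AG ¬b: greatest fixpoint, start Z0 = {q3}, keep only states in Sat with every successor in Z. Z1 = ∅; fixed.
Sat(AG ¬b) = ∅
Sat((¬halt ∨ b) → (AG ¬b)) = {q3}
AF ((¬halt ∨ b) → (AG ¬b)): least fixpoint, start Z0 = {q3}, add states with every successor in Z. Z1 = {q2, q3}; Z2 = {q2, q3, q4}; fixed.
Sat(AF ((¬halt ∨ b) → (AG ¬b))) = {q2, q3, q4}
q2 ∈ Sat(AF ((¬halt ∨ b) → (AG ¬b))) = {q2, q3, q4}, so the formula holds at q2.

Yes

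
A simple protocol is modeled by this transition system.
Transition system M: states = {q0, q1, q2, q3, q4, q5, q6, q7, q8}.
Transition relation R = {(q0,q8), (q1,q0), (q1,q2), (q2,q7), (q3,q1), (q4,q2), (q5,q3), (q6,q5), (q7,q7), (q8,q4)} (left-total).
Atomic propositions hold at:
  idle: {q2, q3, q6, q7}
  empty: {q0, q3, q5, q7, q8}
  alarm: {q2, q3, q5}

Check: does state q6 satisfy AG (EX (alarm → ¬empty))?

No

Sat(¬empty) = {q1, q2, q4, q6}
Sat(alarm → ¬empty) = {q0, q1, q2, q4, q6, q7, q8}
Sat(EX (alarm → ¬empty)) = {s : some successor in {q0, q1, q2, q4, q6, q7, q8}} = {q0, q1, q2, q3, q4, q7, q8}
AG (EX (alarm → ¬empty)): greatest fixpoint, start Z0 = {q0, q1, q2, q3, q4, q7, q8}, keep only states in Sat with every successor in Z. Already a fixed point.
Sat(AG (EX (alarm → ¬empty))) = {q0, q1, q2, q3, q4, q7, q8}
q6 ∉ Sat(AG (EX (alarm → ¬empty))) = {q0, q1, q2, q3, q4, q7, q8}, so the formula does not hold at q6.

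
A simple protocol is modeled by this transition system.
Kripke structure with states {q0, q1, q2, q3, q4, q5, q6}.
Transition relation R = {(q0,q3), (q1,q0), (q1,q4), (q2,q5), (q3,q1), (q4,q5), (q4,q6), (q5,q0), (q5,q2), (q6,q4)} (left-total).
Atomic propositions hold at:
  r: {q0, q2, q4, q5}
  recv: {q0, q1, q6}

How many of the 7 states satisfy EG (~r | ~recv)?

Sat(~r) = {q1, q3, q6}
Sat(~recv) = {q2, q3, q4, q5}
Sat(~r | ~recv) = {q1, q2, q3, q4, q5, q6}
EG (~r | ~recv): greatest fixpoint, start Z0 = {q1, q2, q3, q4, q5, q6}, keep only states in Sat with some successor in Z. Already a fixed point.
Sat(EG (~r | ~recv)) = {q1, q2, q3, q4, q5, q6}
|Sat(EG (~r | ~recv))| = |{q1, q2, q3, q4, q5, q6}| = 6.

6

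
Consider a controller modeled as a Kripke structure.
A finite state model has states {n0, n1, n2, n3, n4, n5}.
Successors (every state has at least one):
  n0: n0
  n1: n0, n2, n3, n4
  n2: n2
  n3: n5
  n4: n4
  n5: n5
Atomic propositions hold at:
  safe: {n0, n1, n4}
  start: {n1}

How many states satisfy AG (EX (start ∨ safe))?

2

Sat(start ∨ safe) = {n0, n1, n4}
Sat(EX (start ∨ safe)) = {s : some successor in {n0, n1, n4}} = {n0, n1, n4}
AG (EX (start ∨ safe)): greatest fixpoint, start Z0 = {n0, n1, n4}, keep only states in Sat with every successor in Z. Z1 = {n0, n4}; fixed.
Sat(AG (EX (start ∨ safe))) = {n0, n4}
|Sat(AG (EX (start ∨ safe)))| = |{n0, n4}| = 2.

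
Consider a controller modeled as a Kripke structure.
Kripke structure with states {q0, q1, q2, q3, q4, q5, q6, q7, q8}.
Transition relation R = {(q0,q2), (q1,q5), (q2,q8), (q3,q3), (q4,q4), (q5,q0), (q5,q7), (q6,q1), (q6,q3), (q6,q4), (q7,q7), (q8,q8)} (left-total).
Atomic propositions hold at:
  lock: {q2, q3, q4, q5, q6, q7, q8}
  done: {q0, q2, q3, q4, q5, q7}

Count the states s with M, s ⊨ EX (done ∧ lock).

Sat(done ∧ lock) = {q2, q3, q4, q5, q7}
Sat(EX (done ∧ lock)) = {s : some successor in {q2, q3, q4, q5, q7}} = {q0, q1, q3, q4, q5, q6, q7}
|Sat(EX (done ∧ lock))| = |{q0, q1, q3, q4, q5, q6, q7}| = 7.

7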